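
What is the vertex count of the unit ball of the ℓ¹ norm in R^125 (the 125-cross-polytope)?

The 125-dimensional cross-polytope has 2n = 2·125 = 250 vertices.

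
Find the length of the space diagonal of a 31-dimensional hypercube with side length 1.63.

||(1.63,1.63,...,1.63)|| = √(31)·1.63 ≈ 9.07546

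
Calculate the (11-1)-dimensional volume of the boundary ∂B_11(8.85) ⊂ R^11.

S_11(8.85) = 2·π^(11/2)·(8.85)^10 / Γ(11/2) ≈ 6.10844e+10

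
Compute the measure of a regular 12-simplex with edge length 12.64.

Volume = 12.64^12 · √(13/2^12) / 12! ≈ 1956.23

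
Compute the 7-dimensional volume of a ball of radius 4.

V_7(4) = π^(7/2) · (4)^7 / Γ(7/2 + 1) = 262144·π^3/105 ≈ 77410.6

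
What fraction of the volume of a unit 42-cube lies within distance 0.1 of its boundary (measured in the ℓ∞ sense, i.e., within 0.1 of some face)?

Shell fraction = 1 - (1-0.2)^42 ≈ 0.999915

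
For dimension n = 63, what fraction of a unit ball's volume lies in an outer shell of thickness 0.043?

1 - (1-0.043)^63 ≈ 0.937273 ≈ 93.73%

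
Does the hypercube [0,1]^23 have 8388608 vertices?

True. The 23-cube has 2^23 = 8388608 vertices.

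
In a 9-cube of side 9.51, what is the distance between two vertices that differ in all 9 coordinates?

Diagonal = √9 · 9.51 = 28.53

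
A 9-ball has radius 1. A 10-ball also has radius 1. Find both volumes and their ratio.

V_9(1) ≈ 3.29851. V_10(1) ≈ 2.55016. Ratio V_9/V_10 ≈ 1.293.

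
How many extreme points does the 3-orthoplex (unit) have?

Number of vertices = 2n = 6.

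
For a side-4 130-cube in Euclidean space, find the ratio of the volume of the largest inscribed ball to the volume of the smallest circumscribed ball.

V_in/V_out = n^(-n/2) = 130^(-130/2) ≈ 3.92358e-138.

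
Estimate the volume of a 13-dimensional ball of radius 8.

V = 70368744177664·π^6/135135 ≈ 5.00623e+11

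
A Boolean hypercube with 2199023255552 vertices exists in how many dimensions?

Since 2^n = 2199023255552, we have n = 41.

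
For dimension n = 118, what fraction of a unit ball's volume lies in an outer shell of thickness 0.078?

1 - (1-0.078)^118 ≈ 0.999931 ≈ 99.9931%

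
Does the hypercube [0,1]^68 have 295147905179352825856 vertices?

True. The 68-cube has 2^68 = 295147905179352825856 vertices.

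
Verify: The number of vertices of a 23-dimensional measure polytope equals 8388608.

True. The 23-cube has 2^23 = 8388608 vertices.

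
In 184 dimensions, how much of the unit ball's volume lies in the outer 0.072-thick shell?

V(inner)/V(outer) = ((1-0.072)/1)^184 ≈ 1.069e-06, so the shell fraction is 0.9999989314.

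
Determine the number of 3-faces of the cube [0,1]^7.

Choose 3 of 7 axes to span the face (C(7,3) = 35 ways), then fix each of the remaining 4 coordinates at one of its two extreme values (2^4 = 16 ways): 35·16 = 560.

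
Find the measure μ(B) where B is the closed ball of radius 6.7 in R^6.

The n-ball volume is π^(n/2)·r^n/Γ(n/2+1). With n=6, r=6.7: V ≈ 467463.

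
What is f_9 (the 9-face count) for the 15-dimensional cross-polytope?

Each 9-face is the convex hull of 10 vertices, one chosen as ±e_i from each of 10 distinct axes: 2^10·C(15,10) = 3075072.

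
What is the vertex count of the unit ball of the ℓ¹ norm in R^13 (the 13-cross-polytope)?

Number of vertices = 2n = 26.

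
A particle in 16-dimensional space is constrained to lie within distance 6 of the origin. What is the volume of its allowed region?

Volume = π^{16/2}·(6)^16/Γ(9) = 2448880128·π^8/35 ≈ 6.63894e+11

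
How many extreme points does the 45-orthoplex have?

The vertices are ±e_1, ..., ±e_45, so there are 2·45 = 90.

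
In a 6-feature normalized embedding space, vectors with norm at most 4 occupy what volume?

V = 2048·π^3/3 ≈ 21167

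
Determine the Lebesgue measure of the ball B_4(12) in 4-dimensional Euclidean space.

V = 10368·π^2 ≈ 102328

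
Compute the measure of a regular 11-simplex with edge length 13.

Volume = 13^11 · √(12/2^11) / 11! ≈ 3436.74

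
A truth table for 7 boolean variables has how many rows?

An n-cube has 2^n vertices; for n = 7 that is 2^7 = 128.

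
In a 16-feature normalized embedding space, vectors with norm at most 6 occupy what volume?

The n-ball volume is π^(n/2)·r^n/Γ(n/2+1). With n=16, r=6: V = 2448880128·π^8/35 ≈ 6.63894e+11.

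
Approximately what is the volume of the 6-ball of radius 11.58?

Volume = π^{6/2}·(11.58)^6/Γ(4) ≈ 1.24609e+07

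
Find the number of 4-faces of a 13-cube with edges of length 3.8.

f_4(13-cube) = (13 choose 4) · 2^9 = 366080.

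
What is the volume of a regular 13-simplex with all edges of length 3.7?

For a regular n-simplex with edge a, V = (a^n / n!)·√((n+1)/2^n). With a=3.7, n=13: V ≈ 0.0001617.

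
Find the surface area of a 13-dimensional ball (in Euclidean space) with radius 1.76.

S = n·V_n(r)/r = 13·V_13(1.76)/1.76 (volume-to-surface relation), giving 10457.7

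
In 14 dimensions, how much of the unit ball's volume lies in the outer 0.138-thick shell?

1 - (1-0.138)^14 ≈ 0.874945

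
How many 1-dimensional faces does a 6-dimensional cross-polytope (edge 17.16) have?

An n-cross-polytope has 2^(k+1)·C(n,k+1) k-faces. Here 2^2·C(6,2) = 4·15 = 60.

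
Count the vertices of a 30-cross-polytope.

An n-cross-polytope has 2n vertices; here n = 30, giving 60.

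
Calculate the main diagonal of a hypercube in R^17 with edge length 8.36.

Diagonal = √17 · 8.36 ≈ 34.4692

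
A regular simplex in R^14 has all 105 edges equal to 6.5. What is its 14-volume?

V = (6.5^14 / 14!) · √((14+1) / 2^14) ≈ 0.0834093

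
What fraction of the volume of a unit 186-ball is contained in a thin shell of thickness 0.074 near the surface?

1 - (1-0.074)^186 ≈ 0.9999993839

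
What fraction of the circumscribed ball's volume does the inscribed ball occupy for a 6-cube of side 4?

V_in / V_out = (r_in/r_out)^6 = (1/√6)^6 = 6^(-6/2) ≈ 0.00462963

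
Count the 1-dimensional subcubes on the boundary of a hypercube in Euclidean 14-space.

f_1(14-cube) = (14 choose 1) · 2^13 = 114688.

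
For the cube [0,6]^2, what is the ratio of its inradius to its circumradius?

For an n-cube of any side s, the inradius is s/2 and the circumradius is s√n/2, so the ratio is 1/√2 ≈ 0.707107.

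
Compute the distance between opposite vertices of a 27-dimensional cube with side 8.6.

Diagonal = √27 · 8.6 ≈ 44.6869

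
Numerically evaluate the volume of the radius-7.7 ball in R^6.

V_6(7.7) = π^(6/2) · (7.7)^6 / Γ(6/2 + 1) ≈ 1.07707e+06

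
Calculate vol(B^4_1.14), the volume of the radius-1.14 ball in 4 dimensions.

The n-ball volume is π^(n/2)·r^n/Γ(n/2+1). With n=4, r=1.14: V ≈ 8.33468.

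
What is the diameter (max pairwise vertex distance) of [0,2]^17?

d = √(2² + 2² + ... + 2²) [17 terms] = √(17·2²) = 2√17 ≈ 8.24621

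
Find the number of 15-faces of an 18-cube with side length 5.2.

An n-cube has C(n,k)·2^(n-k) k-faces. Here C(18,15)·2^3 = 816·8 = 6528.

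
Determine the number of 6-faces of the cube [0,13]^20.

f_6(20-cube) = (20 choose 6) · 2^14 = 635043840.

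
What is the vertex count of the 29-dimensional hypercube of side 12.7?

An n-cube has 2^n vertices; for n = 29 that is 2^29 = 536870912.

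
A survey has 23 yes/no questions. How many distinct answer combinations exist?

Number of vertices = 2^23 = 8388608.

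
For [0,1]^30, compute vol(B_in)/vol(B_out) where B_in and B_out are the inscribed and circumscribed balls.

The radii are 1/2 and 1√30/2, so the volume ratio is (1/√30)^30 = 30^{-30/2} ≈ 6.96917e-23.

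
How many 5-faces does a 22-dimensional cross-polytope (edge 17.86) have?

An n-cross-polytope has 2^(k+1)·C(n,k+1) k-faces. Here 2^6·C(22,6) = 64·74613 = 4775232.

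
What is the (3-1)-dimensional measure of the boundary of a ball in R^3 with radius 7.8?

|∂B_3(7.8)| = 4πr² = 4π·(7.8)² ≈ 764.538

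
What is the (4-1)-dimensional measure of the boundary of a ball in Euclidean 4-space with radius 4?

S = n·V_n(r)/r = 4·V_4(4)/4 (volume-to-surface relation), giving 128·π^2 ≈ 1263.31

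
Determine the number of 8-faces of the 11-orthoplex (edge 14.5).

Number of 8-faces = 2^(8+1) · C(11,8+1) = 512 · 55 = 28160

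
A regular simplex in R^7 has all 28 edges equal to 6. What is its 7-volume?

Volume = 6^7 · √(8/2^7) / 7! ≈ 13.8857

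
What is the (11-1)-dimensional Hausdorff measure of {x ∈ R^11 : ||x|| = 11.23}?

|∂B_11(11.23)| ≈ 6.61143e+11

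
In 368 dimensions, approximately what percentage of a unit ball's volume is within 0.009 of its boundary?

1 - (1-0.009)^368 ≈ 0.964099 ≈ 96.41%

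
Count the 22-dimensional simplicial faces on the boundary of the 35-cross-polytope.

Number of 22-faces = 2^(22+1) · C(35,22+1) = 8388608 · 834451800 = 6999889045094400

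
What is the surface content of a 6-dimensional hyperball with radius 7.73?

S = n·V_n(r)/r = 6·V_6(7.73)/7.73 (volume-to-surface relation), giving 855750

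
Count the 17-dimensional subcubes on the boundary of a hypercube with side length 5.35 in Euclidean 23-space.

Choose 17 of 23 axes to span the face (C(23,17) = 100947 ways), then fix each of the remaining 6 coordinates at one of its two extreme values (2^6 = 64 ways): 100947·64 = 6460608.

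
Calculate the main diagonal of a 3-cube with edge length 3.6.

The space diagonal of an n-cube of side s is s√n. Here 3.6·√3 ≈ 6.23538.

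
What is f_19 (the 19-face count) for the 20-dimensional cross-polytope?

Number of 19-faces = 2^(19+1) · C(20,19+1) = 1048576 · 1 = 1048576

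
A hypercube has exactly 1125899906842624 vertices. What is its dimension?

n = log_2(1125899906842624) = 50.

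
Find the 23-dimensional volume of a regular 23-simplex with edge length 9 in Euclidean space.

V_23 = √(24) · 9^23 / (23! · 2^(23/2)) ≈ 0.000579888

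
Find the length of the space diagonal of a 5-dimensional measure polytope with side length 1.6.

||(1.6,1.6,...,1.6)|| = √(5)·1.6 ≈ 3.57771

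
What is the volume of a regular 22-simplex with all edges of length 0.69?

Volume = 0.69^22 · √(23/2^22) / 22! ≈ 5.93536e-28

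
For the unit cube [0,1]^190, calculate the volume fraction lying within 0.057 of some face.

1 - (1 - 2·0.057)^190 = 1 - 0.886^190 ≈ 1 - 1.029e-10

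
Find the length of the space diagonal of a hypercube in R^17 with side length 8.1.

Diagonal = √17 · 8.1 ≈ 33.3972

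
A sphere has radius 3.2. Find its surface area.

|∂B_3(3.2)| = 4πr² = 4π·(3.2)² ≈ 128.68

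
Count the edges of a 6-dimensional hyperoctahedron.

Number of 1-faces = 2^(1+1) · C(6,1+1) = 4 · 15 = 60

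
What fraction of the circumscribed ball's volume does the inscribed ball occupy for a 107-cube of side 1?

The radii are 1/2 and 1√107/2, so the volume ratio is (1/√107)^107 = 107^{-107/2} ≈ 2.67897e-109.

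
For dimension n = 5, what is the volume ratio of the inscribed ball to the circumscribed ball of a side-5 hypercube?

The radii are 5/2 and 5√5/2, so the volume ratio is (1/√5)^5 = 5^{-5/2} ≈ 0.0178885.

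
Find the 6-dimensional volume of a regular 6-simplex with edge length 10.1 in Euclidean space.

V_6 = √(7) · 10.1^6 / (6! · 2^(6/2)) ≈ 487.59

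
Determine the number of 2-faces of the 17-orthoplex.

Number of 2-faces = 2^(2+1) · C(17,2+1) = 8 · 680 = 5440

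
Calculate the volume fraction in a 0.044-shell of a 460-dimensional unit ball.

Shell fraction = 1 - (1-0.044)^460 ≈ 0.999999999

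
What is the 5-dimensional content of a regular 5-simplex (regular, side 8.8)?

V_5 = √(6) · 8.8^5 / (5! · 2^(5/2)) ≈ 190.429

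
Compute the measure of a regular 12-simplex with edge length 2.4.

V = (2.4^12 / 12!) · √((12+1) / 2^12) ≈ 4.29526e-06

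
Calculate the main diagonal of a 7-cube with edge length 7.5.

The space diagonal of an n-cube of side s is s√n. Here 7.5·√7 ≈ 19.8431.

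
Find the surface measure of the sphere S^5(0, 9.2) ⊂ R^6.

S_6(9.2) = 2·π^(6/2)·(9.2)^5 / Γ(6/2) ≈ 2.04357e+06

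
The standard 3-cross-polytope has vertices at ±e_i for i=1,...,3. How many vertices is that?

The 3-dimensional cross-polytope has 2n = 2·3 = 6 vertices.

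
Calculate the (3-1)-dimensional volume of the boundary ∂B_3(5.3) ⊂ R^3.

S = n·V_n(r)/r = 3·V_3(5.3)/5.3 (volume-to-surface relation), giving 4πr² = 4π·(5.3)² ≈ 352.989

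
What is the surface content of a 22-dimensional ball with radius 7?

S = n·V_n(r)/r = 22·V_22(7)/7 (volume-to-surface relation), giving 79792266297612001·π^11/259200 ≈ 9.05679e+16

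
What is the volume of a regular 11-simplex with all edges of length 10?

For a regular n-simplex with edge a, V = (a^n / n!)·√((n+1)/2^n). With a=10, n=11: V ≈ 191.765.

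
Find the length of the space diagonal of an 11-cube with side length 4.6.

Diagonal = √11 · 4.6 ≈ 15.2565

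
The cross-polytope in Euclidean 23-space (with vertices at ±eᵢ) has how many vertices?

An n-cross-polytope has 2n vertices; here n = 23, giving 46.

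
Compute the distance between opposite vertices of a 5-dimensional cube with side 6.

||(6,6,...,6)|| = √(5)·6 ≈ 13.4164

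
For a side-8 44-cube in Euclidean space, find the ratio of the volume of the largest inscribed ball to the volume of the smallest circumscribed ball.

V_in/V_out = n^(-n/2) = 44^(-44/2) ≈ 6.98299e-37.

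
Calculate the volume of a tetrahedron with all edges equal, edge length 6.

Volume = (√2/12) · 6³ = 25.4558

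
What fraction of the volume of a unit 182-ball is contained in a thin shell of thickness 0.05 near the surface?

Shell fraction = 1 - (1-0.05)^182 ≈ 0.999912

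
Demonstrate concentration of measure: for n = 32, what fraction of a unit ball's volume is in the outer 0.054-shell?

1 - (1-0.054)^32 ≈ 0.830755 ≈ 83.08%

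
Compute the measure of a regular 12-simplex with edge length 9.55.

For a regular n-simplex with edge a, V = (a^n / n!)·√((n+1)/2^n). With a=9.55, n=12: V ≈ 67.6854.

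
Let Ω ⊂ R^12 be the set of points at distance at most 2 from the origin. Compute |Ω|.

Volume = π^{12/2}·(2)^12/Γ(7) = 256·π^6/45 ≈ 5469.24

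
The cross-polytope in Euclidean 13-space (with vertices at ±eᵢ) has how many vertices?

An n-cross-polytope has 2n vertices; here n = 13, giving 26.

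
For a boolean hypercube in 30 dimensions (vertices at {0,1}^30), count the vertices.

The 30-cube has 2^30 = 1073741824 vertices.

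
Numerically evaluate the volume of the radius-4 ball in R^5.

V_5(4) = π^(5/2) · (4)^5 / Γ(5/2 + 1) = 8192·π^2/15 ≈ 5390.12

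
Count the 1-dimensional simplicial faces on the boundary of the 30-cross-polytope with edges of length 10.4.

f_1(30-orthoplex) = 2^2 · (30 choose 2) = 1740.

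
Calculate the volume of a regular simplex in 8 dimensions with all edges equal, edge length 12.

For a regular n-simplex with edge a, V = (a^n / n!)·√((n+1)/2^n). With a=12, n=8: V ≈ 1999.54.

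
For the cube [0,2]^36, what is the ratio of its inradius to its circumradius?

r_in / r_out = (2/2) / (2√36/2) = 1/√36 ≈ 0.166667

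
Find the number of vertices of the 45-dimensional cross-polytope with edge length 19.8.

An n-cross-polytope has 2n vertices; here n = 45, giving 90.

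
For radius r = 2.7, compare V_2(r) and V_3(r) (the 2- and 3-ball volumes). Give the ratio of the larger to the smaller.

V_2(2.7) ≈ 22.9022, V_3(2.7) ≈ 82.448. The 3-ball is larger by a factor of 3.6.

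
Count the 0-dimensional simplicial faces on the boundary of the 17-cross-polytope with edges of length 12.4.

f_0(17-orthoplex) = 2^1 · (17 choose 1) = 34.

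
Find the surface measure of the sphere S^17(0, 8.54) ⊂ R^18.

S_18(8.54) = 2·π^(18/2)·(8.54)^17 / Γ(18/2) ≈ 1.01075e+16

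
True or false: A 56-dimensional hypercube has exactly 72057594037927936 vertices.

True. The 56-cube has 2^56 = 72057594037927936 vertices.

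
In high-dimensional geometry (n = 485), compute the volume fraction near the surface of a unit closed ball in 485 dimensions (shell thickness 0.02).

1 - (1-0.02)^485 ≈ 0.999944 ≈ 99.9944%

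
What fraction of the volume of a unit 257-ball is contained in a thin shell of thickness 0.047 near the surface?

V(inner)/V(outer) = ((1-0.047)/1)^257 ≈ 4.235e-06, so the shell fraction is 0.9999957648.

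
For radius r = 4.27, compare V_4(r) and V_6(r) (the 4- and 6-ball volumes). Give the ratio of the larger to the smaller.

V_4(4.27) ≈ 1640.52, V_6(4.27) ≈ 31323.2. The 6-ball is larger by a factor of 19.09.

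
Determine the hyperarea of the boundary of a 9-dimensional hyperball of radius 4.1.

The surface area of an n-ball is 2π^(n/2) r^(n-1) / Γ(n/2). For n=9, r=4.1: 2.37045e+06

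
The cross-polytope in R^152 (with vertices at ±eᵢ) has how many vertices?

Number of vertices = 2n = 304.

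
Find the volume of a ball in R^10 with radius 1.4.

The n-ball volume is π^(n/2)·r^n/Γ(n/2+1). With n=10, r=1.4: V ≈ 73.7647.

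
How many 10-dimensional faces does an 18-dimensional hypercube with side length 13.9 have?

An n-cube has C(n,k)·2^(n-k) k-faces. Here C(18,10)·2^8 = 43758·256 = 11202048.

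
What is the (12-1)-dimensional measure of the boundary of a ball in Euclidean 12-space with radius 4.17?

S = n·V_n(r)/r = 12·V_12(4.17)/4.17 (volume-to-surface relation), giving 1.06229e+08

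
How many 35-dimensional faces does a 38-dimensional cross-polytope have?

Each 35-face is the convex hull of 36 vertices, one chosen as ±e_i from each of 36 distinct axes: 2^36·C(38,36) = 48309792145408.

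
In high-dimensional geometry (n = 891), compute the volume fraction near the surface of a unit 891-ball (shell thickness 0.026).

1 - (1-0.026)^891 ≈ 1 - 6.398e-11 ≈ (100 - 6.4e-09)%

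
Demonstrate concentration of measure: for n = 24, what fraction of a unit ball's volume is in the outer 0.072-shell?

1 - (1-0.072)^24 ≈ 0.833601 ≈ 83.36%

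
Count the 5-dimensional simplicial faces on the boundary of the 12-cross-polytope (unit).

Each 5-face is the convex hull of 6 vertices, one chosen as ±e_i from each of 6 distinct axes: 2^6·C(12,6) = 59136.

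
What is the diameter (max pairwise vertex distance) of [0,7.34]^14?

||(7.34,7.34,...,7.34)|| = √(14)·7.34 ≈ 27.4638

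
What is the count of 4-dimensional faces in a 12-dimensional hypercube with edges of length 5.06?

Choose 4 of 12 axes to span the face (C(12,4) = 495 ways), then fix each of the remaining 8 coordinates at one of its two extreme values (2^8 = 256 ways): 495·256 = 126720.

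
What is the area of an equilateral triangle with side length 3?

Area = (√3/4) · 3² = 3.89711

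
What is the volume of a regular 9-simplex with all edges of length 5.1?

For a regular n-simplex with edge a, V = (a^n / n!)·√((n+1)/2^n). With a=5.1, n=9: V ≈ 0.898946.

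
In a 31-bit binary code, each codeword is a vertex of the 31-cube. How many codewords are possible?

Number of vertices = 2^31 = 2147483648.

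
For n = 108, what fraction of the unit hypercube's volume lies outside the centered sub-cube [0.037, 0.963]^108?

Shell fraction = 1 - (1-0.074)^108 ≈ 0.999752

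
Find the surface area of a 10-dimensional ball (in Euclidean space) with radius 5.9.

S_10(5.9) = 2·π^(10/2)·(5.9)^9 / Γ(10/2) ≈ 2.20921e+08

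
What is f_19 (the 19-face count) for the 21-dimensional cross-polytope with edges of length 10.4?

An n-cross-polytope has 2^(k+1)·C(n,k+1) k-faces. Here 2^20·C(21,20) = 1048576·21 = 22020096.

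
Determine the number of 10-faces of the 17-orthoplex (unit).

Number of 10-faces = 2^(10+1) · C(17,10+1) = 2048 · 12376 = 25346048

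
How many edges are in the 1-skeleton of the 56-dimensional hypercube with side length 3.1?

An n-cube has n·2^(n-1) edges. With n = 56: 56·36028797018963968 = 2017612633061982208.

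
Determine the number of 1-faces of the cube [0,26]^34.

Choose 1 of 34 axes to span the face (C(34,1) = 34 ways), then fix each of the remaining 33 coordinates at one of its two extreme values (2^33 = 8589934592 ways): 34·8589934592 = 292057776128.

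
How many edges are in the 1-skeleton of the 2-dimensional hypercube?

Each of the 2^2 = 4 vertices has degree 2; total edges = 2·2^2/2 = 4.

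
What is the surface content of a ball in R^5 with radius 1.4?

S_5(1.4) = 2·π^(5/2)·(1.4)^4 / Γ(5/2) ≈ 101.107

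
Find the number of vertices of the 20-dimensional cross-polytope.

Number of vertices = 2n = 40.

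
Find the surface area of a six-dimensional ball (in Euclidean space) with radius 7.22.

|∂B_6(7.22)| ≈ 608325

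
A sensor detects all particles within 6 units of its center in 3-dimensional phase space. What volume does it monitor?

The n-ball volume is π^(n/2)·r^n/Γ(n/2+1). With n=3, r=6: V = 288·π ≈ 904.779.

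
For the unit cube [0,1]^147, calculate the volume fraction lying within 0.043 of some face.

Shell fraction = 1 - (1-0.086)^147 ≈ 0.9999981841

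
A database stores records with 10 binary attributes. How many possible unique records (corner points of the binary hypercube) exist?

Number of vertices = 2^10 = 1024.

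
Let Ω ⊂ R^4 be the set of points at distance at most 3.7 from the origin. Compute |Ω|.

The n-ball volume is π^(n/2)·r^n/Γ(n/2+1). With n=4, r=3.7: V ≈ 924.861.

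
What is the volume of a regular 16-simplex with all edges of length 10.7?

V = (10.7^16 / 16!) · √((16+1) / 2^16) ≈ 22.7251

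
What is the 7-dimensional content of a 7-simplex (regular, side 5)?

V = (5^7 / 7!) · √((7+1) / 2^7) ≈ 3.87525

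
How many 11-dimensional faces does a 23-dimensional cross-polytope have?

Number of 11-faces = 2^(11+1) · C(23,11+1) = 4096 · 1352078 = 5538111488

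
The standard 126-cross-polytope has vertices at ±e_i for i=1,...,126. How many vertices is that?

An n-cross-polytope has 2n vertices; here n = 126, giving 252.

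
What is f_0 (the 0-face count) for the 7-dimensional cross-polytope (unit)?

f_0(7-orthoplex) = 2^1 · (7 choose 1) = 14.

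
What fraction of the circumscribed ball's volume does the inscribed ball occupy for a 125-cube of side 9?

V_in/V_out = n^(-n/2) = 125^(-125/2) ≈ 8.77252e-132.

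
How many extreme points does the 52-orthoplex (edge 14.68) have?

Number of vertices = 2n = 104.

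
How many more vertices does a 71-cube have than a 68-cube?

The 71-cube has 2^71 = 2361183241434822606848 vertices. The 68-cube has 2^68 = 295147905179352825856 vertices. Difference: 2361183241434822606848 - 295147905179352825856 = 2066035336255469780992.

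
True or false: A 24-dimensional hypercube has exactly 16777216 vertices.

True. The 24-cube has 2^24 = 16777216 vertices.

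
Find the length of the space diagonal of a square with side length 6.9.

The space diagonal of an n-cube of side s is s√n. Here 6.9·√2 ≈ 9.75807.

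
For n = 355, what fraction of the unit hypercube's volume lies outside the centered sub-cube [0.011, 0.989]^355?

1 - (1 - 2·0.011)^355 = 1 - 0.978^355 ≈ 0.999628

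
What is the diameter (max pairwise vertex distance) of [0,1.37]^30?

Diagonal = √30 · 1.37 ≈ 7.5038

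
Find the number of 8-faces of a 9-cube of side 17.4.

Choose 8 of 9 axes to span the face (C(9,8) = 9 ways), then fix each of the remaining 1 coordinate at one of its two extreme values (2^1 = 2 ways): 9·2 = 18.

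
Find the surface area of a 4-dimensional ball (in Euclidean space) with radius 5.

S = n·V_n(r)/r = 4·V_4(5)/5 (volume-to-surface relation), giving 250·π^2 ≈ 2467.4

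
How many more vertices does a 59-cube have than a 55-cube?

The 59-cube has 2^59 = 576460752303423488 vertices. The 55-cube has 2^55 = 36028797018963968 vertices. Difference: 576460752303423488 - 36028797018963968 = 540431955284459520.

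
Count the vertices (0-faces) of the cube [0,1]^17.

An n-cube has 2^n vertices; for n = 17 that is 2^17 = 131072.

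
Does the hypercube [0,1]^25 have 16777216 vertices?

False. The 25-cube has 2^25 = 33554432 vertices.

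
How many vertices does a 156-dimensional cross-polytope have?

An n-cross-polytope has 2n vertices; here n = 156, giving 312.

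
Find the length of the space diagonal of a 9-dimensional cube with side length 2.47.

||(2.47,2.47,...,2.47)|| = √(9)·2.47 = 7.41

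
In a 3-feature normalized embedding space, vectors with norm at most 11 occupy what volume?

V_3(11) = π^(3/2) · (11)^3 / Γ(3/2 + 1) = 5324·π/3 ≈ 5575.28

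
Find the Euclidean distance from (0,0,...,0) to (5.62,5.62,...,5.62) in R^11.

Diagonal = √11 · 5.62 ≈ 18.6394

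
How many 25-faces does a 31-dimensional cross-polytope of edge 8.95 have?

f_25(31-orthoplex) = 2^26 · (31 choose 26) = 11402534191104.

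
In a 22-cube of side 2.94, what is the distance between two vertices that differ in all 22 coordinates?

||(2.94,2.94,...,2.94)|| = √(22)·2.94 ≈ 13.7898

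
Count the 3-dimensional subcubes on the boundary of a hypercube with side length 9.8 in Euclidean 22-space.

An n-cube has C(n,k)·2^(n-k) k-faces. Here C(22,3)·2^19 = 1540·524288 = 807403520.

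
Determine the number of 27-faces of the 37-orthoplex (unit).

An n-cross-polytope has 2^(k+1)·C(n,k+1) k-faces. Here 2^28·C(37,28) = 268435456·124403620 = 33394342462750720.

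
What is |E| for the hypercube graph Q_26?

An n-cube has n·2^(n-1) edges. With n = 26: 26·33554432 = 872415232.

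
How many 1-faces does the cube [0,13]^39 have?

The 39-cube has n·2^(n-1) = 39·2^38 = 39·274877906944 = 10720238370816 edges.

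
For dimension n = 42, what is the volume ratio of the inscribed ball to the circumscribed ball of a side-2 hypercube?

V_in / V_out = (r_in/r_out)^42 = (1/√42)^42 = 42^(-42/2) ≈ 8.1614e-35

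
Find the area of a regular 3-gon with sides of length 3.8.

Area = (√3/4) · 3.8² = 6.2527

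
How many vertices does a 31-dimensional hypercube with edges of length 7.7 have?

The 31-cube has 2^31 = 2147483648 vertices.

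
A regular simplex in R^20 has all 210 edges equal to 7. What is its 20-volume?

Volume = 7^20 · √(21/2^20) / 20! ≈ 0.000146773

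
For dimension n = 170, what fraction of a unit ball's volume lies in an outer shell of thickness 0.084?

1 - (1-0.084)^170 ≈ 0.9999996672 ≈ 99.999967%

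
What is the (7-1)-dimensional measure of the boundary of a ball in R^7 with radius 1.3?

The surface area of an n-ball is 2π^(n/2) r^(n-1) / Γ(n/2). For n=7, r=1.3: 159.639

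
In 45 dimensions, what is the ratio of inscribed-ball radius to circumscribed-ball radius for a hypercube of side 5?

r_in = 5/2 (half the side); r_out = 5√45/2 (half the diagonal). Ratio = 1/√45 ≈ 0.149071.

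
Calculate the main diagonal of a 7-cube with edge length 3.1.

Diagonal = √7 · 3.1 ≈ 8.20183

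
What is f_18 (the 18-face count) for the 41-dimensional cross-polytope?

f_18(41-orthoplex) = 2^19 · (41 choose 19) = 128273702033817600.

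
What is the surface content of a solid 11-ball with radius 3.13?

S = n·V_n(r)/r = 11·V_11(3.13)/3.13 (volume-to-surface relation), giving 1.87043e+06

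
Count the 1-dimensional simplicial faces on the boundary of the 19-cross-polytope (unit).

Each 1-face is the convex hull of 2 vertices, one chosen as ±e_i from each of 2 distinct axes: 2^2·C(19,2) = 684.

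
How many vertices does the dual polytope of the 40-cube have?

An n-cross-polytope has 2n vertices; here n = 40, giving 80.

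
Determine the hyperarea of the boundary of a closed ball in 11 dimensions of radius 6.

|∂B_11(6)| = 143327232·π^5/35 ≈ 1.25317e+09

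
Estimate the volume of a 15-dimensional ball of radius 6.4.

The n-ball volume is π^(n/2)·r^n/Γ(n/2+1). With n=15, r=6.4: V ≈ 4.72204e+11.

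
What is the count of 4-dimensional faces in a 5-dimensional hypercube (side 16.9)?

Choose 4 of 5 axes to span the face (C(5,4) = 5 ways), then fix each of the remaining 1 coordinate at one of its two extreme values (2^1 = 2 ways): 5·2 = 10.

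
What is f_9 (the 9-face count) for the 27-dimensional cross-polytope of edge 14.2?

Number of 9-faces = 2^(9+1) · C(27,9+1) = 1024 · 8436285 = 8638755840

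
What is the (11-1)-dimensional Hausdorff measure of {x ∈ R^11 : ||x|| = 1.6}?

S = n·V_n(r)/r = 11·V_11(1.6)/1.6 (volume-to-surface relation), giving 2278.75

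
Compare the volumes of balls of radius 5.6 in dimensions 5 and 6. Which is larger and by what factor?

V_5(5.6) ≈ 28989.4, V_6(5.6) ≈ 159377. The 6-ball is larger by a factor of 5.498.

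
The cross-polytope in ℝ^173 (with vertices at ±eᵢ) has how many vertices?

Number of vertices = 2n = 346.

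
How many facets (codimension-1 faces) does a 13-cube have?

f_12(13-cube) = (13 choose 12) · 2^1 = 26.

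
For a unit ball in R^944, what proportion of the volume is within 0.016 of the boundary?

V(inner)/V(outer) = ((1-0.016)/1)^944 ≈ 2.44e-07, so the shell fraction is 0.999999756.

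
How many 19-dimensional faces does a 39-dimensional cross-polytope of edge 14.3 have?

An n-cross-polytope has 2^(k+1)·C(n,k+1) k-faces. Here 2^20·C(39,20) = 1048576·68923264410 = 72271280901980160.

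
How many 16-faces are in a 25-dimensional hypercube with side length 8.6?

Number of 16-faces = C(25,16) · 2^(25-16) = 2042975 · 512 = 1046003200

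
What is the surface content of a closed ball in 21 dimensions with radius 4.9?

S_21(4.9) = 2·π^(21/2)·(4.9)^20 / Γ(21/2) ≈ 1.86504e+13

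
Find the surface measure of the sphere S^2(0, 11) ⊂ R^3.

The surface area of an n-ball is 2π^(n/2) r^(n-1) / Γ(n/2). For n=3, r=11: 4πr² = 4π·(11)² ≈ 1520.53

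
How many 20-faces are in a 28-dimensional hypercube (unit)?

An n-cube has C(n,k)·2^(n-k) k-faces. Here C(28,20)·2^8 = 3108105·256 = 795674880.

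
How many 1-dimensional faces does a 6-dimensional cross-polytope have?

f_1(6-orthoplex) = 2^2 · (6 choose 2) = 60.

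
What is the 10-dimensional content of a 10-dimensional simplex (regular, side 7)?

For a regular n-simplex with edge a, V = (a^n / n!)·√((n+1)/2^n). With a=7, n=10: V ≈ 8.06796.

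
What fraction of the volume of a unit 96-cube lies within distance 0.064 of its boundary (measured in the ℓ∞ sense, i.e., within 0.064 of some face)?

The inner cube has side 1-2·0.064 = 0.872 and volume (0.872)^96 ≈ 1.948e-06, so the shell holds 0.999998052 of the volume.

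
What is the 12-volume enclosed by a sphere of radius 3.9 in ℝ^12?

Volume = π^{12/2}·(3.9)^12/Γ(7) ≈ 1.65326e+07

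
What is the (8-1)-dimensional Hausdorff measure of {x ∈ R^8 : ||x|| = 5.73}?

S_8(5.73) = 2·π^(8/2)·(5.73)^7 / Γ(8/2) ≈ 6.58507e+06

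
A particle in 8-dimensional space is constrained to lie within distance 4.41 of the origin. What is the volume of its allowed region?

V_8(4.41) = π^(8/2) · (4.41)^8 / Γ(8/2 + 1) ≈ 580627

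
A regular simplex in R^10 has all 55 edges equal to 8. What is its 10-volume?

Volume = 8^10 · √(11/2^10) / 10! ≈ 30.6678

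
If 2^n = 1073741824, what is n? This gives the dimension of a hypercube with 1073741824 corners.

Since 2^n = 1073741824, we have n = 30.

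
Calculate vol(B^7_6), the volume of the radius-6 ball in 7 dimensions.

The n-ball volume is π^(n/2)·r^n/Γ(n/2+1). With n=7, r=6: V = 1492992·π^3/35 ≈ 1.32263e+06.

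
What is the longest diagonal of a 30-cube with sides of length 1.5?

||(1.5,1.5,...,1.5)|| = √(30)·1.5 ≈ 8.21584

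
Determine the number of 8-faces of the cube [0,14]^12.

f_8(12-cube) = (12 choose 8) · 2^4 = 7920.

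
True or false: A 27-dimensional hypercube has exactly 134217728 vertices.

True. The 27-cube has 2^27 = 134217728 vertices.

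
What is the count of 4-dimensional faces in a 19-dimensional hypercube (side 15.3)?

f_4(19-cube) = (19 choose 4) · 2^15 = 127008768.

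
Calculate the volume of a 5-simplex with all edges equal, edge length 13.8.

V = (13.8^5 / 5!) · √((5+1) / 2^5) ≈ 1805.99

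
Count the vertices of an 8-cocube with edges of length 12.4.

An n-cross-polytope has 2n vertices; here n = 8, giving 16.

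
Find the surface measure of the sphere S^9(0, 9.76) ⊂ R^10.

The surface area of an n-ball is 2π^(n/2) r^(n-1) / Γ(n/2). For n=10, r=9.76: 2.04935e+10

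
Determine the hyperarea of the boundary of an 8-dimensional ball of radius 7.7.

|∂B_8(7.7)| ≈ 5.21091e+07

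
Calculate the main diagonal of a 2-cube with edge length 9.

The space diagonal of an n-cube of side s is s√n. Here 9·√2 ≈ 12.7279.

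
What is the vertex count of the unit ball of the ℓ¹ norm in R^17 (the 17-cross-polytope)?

Number of vertices = 2n = 34.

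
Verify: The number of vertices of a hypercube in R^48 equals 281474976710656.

True. The 48-cube has 2^48 = 281474976710656 vertices.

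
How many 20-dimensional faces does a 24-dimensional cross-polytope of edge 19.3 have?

Each 20-face is the convex hull of 21 vertices, one chosen as ±e_i from each of 21 distinct axes: 2^21·C(24,21) = 4244635648.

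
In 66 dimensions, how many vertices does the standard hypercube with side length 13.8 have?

Each vertex is a binary string of length 66, so there are 2^66 = 73786976294838206464.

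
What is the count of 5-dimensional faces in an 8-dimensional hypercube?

Choose 5 of 8 axes to span the face (C(8,5) = 56 ways), then fix each of the remaining 3 coordinates at one of its two extreme values (2^3 = 8 ways): 56·8 = 448.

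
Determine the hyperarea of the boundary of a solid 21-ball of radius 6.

The surface area of an n-ball is 2π^(n/2) r^(n-1) / Γ(n/2). For n=21, r=6: 92442129447518208·π^10/8083075 ≈ 1.07101e+15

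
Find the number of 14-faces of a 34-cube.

An n-cube has C(n,k)·2^(n-k) k-faces. Here C(34,14)·2^20 = 1391975640·1048576 = 1459592248688640.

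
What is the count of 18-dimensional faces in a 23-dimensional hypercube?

Choose 18 of 23 axes to span the face (C(23,18) = 33649 ways), then fix each of the remaining 5 coordinates at one of its two extreme values (2^5 = 32 ways): 33649·32 = 1076768.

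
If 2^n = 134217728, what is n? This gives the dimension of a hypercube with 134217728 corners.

n = log_2(134217728) = 27.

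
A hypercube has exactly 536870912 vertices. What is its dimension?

2^n = 536870912 ⇒ n = log_2(536870912) = 29.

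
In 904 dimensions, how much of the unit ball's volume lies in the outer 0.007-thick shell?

V(inner)/V(outer) = ((1-0.007)/1)^904 ≈ 0.001746, so the shell fraction is 0.998254.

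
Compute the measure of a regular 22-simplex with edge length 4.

For a regular n-simplex with edge a, V = (a^n / n!)·√((n+1)/2^n). With a=4, n=22: V ≈ 3.66511e-11.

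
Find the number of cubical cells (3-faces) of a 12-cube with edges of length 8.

An n-cube has C(n,k)·2^(n-k) k-faces. Here C(12,3)·2^9 = 220·512 = 112640.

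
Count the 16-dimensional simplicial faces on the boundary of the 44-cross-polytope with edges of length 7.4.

Number of 16-faces = 2^(16+1) · C(44,16+1) = 131072 · 686353797976 = 89961765008310272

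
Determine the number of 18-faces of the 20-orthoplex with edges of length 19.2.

Each 18-face is the convex hull of 19 vertices, one chosen as ±e_i from each of 19 distinct axes: 2^19·C(20,19) = 10485760.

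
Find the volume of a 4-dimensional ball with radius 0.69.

V_4(0.69) = π^(4/2) · (0.69)^4 / Γ(4/2 + 1) ≈ 1.11858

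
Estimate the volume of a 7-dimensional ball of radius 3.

The n-ball volume is π^(n/2)·r^n/Γ(n/2+1). With n=7, r=3: V = 11664·π^3/35 ≈ 10333.1.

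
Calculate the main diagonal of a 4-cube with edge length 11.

The space diagonal of an n-cube of side s is s√n. Here 11·√4 = 22.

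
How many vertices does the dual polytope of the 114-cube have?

The vertices are ±e_1, ..., ±e_114, so there are 2·114 = 228.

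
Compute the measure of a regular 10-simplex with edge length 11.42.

V = (11.42^10 / 10!) · √((10+1) / 2^10) ≈ 1077.57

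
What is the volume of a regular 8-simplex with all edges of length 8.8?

Volume = 8.8^8 · √(9/2^8) / 8! ≈ 167.241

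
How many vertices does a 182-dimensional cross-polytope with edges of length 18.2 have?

An n-cross-polytope has 2n vertices; here n = 182, giving 364.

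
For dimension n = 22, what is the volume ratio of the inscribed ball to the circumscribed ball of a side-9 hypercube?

Volume scales as r^n, and r_in/r_out = 1/√22, giving (1/√22)^22 ≈ 1.7114e-15.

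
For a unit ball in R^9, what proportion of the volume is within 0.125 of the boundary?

1 - (1-0.125)^9 ≈ 0.699342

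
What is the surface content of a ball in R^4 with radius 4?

S_4(4) = 2·π^(4/2)·(4)^3 / Γ(4/2) = 128·π^2 ≈ 1263.31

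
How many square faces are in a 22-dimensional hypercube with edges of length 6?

An n-cube has C(n,k)·2^(n-k) k-faces. Here C(22,2)·2^20 = 231·1048576 = 242221056.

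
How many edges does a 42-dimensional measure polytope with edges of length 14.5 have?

Number of 1-faces = C(42,1)·2^(42-1) = 42·2199023255552 = 92358976733184.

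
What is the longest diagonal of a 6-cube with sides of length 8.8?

d = √(8.8² + 8.8² + ... + 8.8²) [6 terms] = √(6·8.8²) = 8.8√6 ≈ 21.5555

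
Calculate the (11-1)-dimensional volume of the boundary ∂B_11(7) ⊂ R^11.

S_11(7) = 2·π^(11/2)·(7)^10 / Γ(11/2) = 2582630848·π^5/135 ≈ 5.85434e+09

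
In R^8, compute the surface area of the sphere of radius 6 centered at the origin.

The surface area of an n-ball is 2π^(n/2) r^(n-1) / Γ(n/2). For n=8, r=6: 93312·π^4 ≈ 9.08944e+06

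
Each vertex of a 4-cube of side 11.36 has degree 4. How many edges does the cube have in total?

Number of 1-faces = C(4,1)·2^(4-1) = 4·8 = 32.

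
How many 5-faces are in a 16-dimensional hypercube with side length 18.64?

An n-cube has C(n,k)·2^(n-k) k-faces. Here C(16,5)·2^11 = 4368·2048 = 8945664.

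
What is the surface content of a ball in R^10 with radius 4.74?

|∂B_10(4.74)| ≈ 3.08016e+07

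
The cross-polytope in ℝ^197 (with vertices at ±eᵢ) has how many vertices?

Number of vertices = 2n = 394.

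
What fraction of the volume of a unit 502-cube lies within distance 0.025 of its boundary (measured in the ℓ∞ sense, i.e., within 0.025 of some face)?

1 - (1 - 2·0.025)^502 = 1 - 0.95^502 ≈ 1 - 6.565e-12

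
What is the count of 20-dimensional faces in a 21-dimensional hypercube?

An n-cube has C(n,k)·2^(n-k) k-faces. Here C(21,20)·2^1 = 21·2 = 42.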